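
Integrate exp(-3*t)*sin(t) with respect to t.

-3*exp(-3*t)*sin(t)/10 - exp(-3*t)*cos(t)/10 + C

Let I denote the integral. Integrate by parts with u = sin(t), dv = exp(-3*t) dt, so v = -exp(-3*t)/3: I = -exp(-3*t)*sin(t)/3 + (1/3)·∫ exp(-3*t)*cos(t) dt.
Apply parts again with u = cos(t), dv = exp(-3*t) dt: ∫ exp(-3*t)*cos(t) dt = -exp(-3*t)*cos(t)/3 − (1/3)·I. Substituting back brings back I: I = -exp(-3*t)*sin(t)/3 - exp(-3*t)*cos(t)/9 − (1/9)·I.
Solving for I: (1 + 1/9)·I equals the remaining terms, so I = (9/10)·(-exp(-3*t)*sin(t)/3 - exp(-3*t)*cos(t)/9).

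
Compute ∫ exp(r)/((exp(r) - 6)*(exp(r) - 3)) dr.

Let u = e^r, du = e^r dr.
The integral becomes ∫ du/((u-6)(u-3)); decompose into partial fractions.

log(exp(r) - 6)/3 - log(exp(r) - 3)/3 + C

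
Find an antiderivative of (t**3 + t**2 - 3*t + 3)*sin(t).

Use integration by parts with u = t**3 + t**2 - 3*t + 3, dv = sin(t) dt, so v = -cos(t).
Apply parts 3 times (tabular method): alternate signs, differentiate u down to 0, integrate dv up.

-t**3*cos(t) + 3*t**2*sin(t) - t**2*cos(t) + 2*t*sin(t) + 9*t*cos(t) - 9*sin(t) - cos(t) + C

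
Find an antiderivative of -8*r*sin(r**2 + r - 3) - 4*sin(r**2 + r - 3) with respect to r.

Let u = r**2 + r - 3, so du = (2*r + 1) dr.
Rewriting, the integral becomes -4·∫ sin(u) du = -4·-cos(u).
Substituting back, u = r**2 + r - 3.

4*cos(r**2 + r - 3) + C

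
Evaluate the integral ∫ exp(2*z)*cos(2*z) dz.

exp(2*z)*sin(2*z)/4 + exp(2*z)*cos(2*z)/4 + C

Let I denote the integral. Integrate by parts with u = cos(2*z), dv = exp(2*z) dz, so v = exp(2*z)/2: I = exp(2*z)*cos(2*z)/2 + ∫ exp(2*z)*sin(2*z) dz.
Apply parts again with u = sin(2*z), dv = exp(2*z) dz: ∫ exp(2*z)*sin(2*z) dz = exp(2*z)*sin(2*z)/2 − I. Substituting back brings back I: I = exp(2*z)*sin(2*z)/2 + exp(2*z)*cos(2*z)/2 − I.
Solving for I: (1 + 1)·I equals the remaining terms, so I = (1/2)·(exp(2*z)*sin(2*z)/2 + exp(2*z)*cos(2*z)/2).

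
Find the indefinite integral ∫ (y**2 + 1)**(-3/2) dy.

y/sqrt(y**2 + 1) + C

Substitute y = tan(θ), so dy = sec(θ)^2 dθ and the radical becomes sqrt(y**2 + 1) = sec(θ) by the Pythagorean identity.
Integrate the resulting trig expression in θ, then back-substitute tan(θ) = y, sec(θ) = sqrt(y**2 + 1) (absorbing any constant into C).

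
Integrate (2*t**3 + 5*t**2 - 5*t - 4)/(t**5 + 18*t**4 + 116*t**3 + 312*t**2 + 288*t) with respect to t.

-log(t)/72 - 5*log(t + 2)/32 - log(t + 4) + 337*log(t + 6)/288 - 113/(24*t + 144) + C

Factor the denominator: t*(t + 2)*(t + 4)*(t + 6)**2.
Partial-fraction decomposition: 337/(288*(t + 6)) + 113/(24*(t + 6)**2) - 1/(t + 4) - 5/(32*(t + 2)) - 1/(72*t).
Integrate each term; A/(t−a) gives A·log|t−a|; A/(t−a)² gives −A/(t−a).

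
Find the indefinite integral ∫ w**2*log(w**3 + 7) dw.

w**3*log(w**3 + 7)/3 - w**3/3 + 7*log(w**3 + 7)/3 + C

Let u = w**3 + 7, so du = (3*w**2) dw.
The integral becomes (1/3)·∫ log(u) du; integrate by parts with u′=log(u), dv′=du.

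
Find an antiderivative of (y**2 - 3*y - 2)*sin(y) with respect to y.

Use integration by parts with u = y**2 - 3*y - 2, dv = sin(y) dy, so v = -cos(y).
Apply parts 2 times (tabular method): alternate signs, differentiate u down to 0, integrate dv up.

-y**2*cos(y) + 2*y*sin(y) + 3*y*cos(y) - 3*sin(y) + 4*cos(y) + C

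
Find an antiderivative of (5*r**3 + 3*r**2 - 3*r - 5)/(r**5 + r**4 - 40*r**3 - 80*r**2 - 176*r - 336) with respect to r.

204*log(r - 7)/689 + 3*log(r + 2)/32 - 959*log(r + 6)/2080 + 151*log(r**2 + 4)/4240 + 739*atan(r/2)/4240 + C

Factor the denominator: (r - 7)*(r + 2)*(r + 6)*(r**2 + 4).
Partial-fraction decomposition: (151*r + 739)/(2120*(r**2 + 4)) - 959/(2080*(r + 6)) + 3/(32*(r + 2)) + 204/(689*(r - 7)).
Integrate each term; A/(r−a) gives A·log|r−a|; the (Br+D)/(r²+p²) term gives a log and an atan.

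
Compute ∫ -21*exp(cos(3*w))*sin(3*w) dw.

7*exp(cos(3*w)) + C

Let u = cos(3*w), so du = (-3*sin(3*w)) dw.
Rewriting, the integral becomes 7·∫ e^u du = 7·e^u.
Substituting back, u = cos(3*w).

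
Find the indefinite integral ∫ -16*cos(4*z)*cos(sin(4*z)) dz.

-4*sin(sin(4*z)) + C

Let u = sin(4*z), so du = (4*cos(4*z)) dz.
Rewriting, the integral becomes -4·∫ cos(u) du = -4·sin(u).
Substituting back, u = sin(4*z).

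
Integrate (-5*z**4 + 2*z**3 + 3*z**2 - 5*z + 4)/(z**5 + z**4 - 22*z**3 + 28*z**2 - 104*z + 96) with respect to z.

-28*log(z - 4)/15 + log(z - 1)/105 - 677*log(z + 6)/280 - 29*log(z**2 + 4)/80 - atan(z/2)/40 + C

Factor the denominator: (z - 4)*(z - 1)*(z + 6)*(z**2 + 4).
Partial-fraction decomposition: -(29*z + 2)/(40*(z**2 + 4)) - 677/(280*(z + 6)) + 1/(105*(z - 1)) - 28/(15*(z - 4)).
Integrate each term; A/(z−a) gives A·log|z−a|; the (Bz+D)/(z²+p²) term gives a log and an atan.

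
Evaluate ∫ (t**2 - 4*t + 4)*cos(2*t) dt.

Use integration by parts with u = t**2 - 4*t + 4, dv = cos(2*t) dt, so v = sin(2*t)/2.
Apply parts 2 times (tabular method): alternate signs, differentiate u down to 0, integrate dv up.

t**2*sin(2*t)/2 - 2*t*sin(2*t) + t*cos(2*t)/2 + 7*sin(2*t)/4 - cos(2*t) + C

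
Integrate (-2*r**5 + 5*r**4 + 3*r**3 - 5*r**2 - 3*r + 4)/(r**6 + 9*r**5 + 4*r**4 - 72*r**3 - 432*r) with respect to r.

-log(r)/108 - 50*log(r - 3)/3159 - 208579*log(r + 6)/97200 + 889*log(r**2 + 4)/10400 + 449*atan(r/2)/2600 - 10613/(1080*r + 6480) + C

Factor the denominator: r*(r - 3)*(r + 6)**2*(r**2 + 4).
Partial-fraction decomposition: (889*r + 1796)/(5200*(r**2 + 4)) - 208579/(97200*(r + 6)) + 10613/(1080*(r + 6)**2) - 50/(3159*(r - 3)) - 1/(108*r).
Integrate each term; A/(r−a) gives A·log|r−a|; the (Br+D)/(r²+p²) term gives a log and an atan.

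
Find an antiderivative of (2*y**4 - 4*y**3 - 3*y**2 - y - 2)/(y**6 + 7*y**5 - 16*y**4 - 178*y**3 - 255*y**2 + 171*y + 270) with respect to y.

Factor the denominator: (y - 5)*(y - 1)*(y + 1)*(y + 3)**2*(y + 6).
Partial-fraction decomposition: -3352/(3465*(y + 6)) + 1049/(1152*(y + 3)) - 61/(48*(y + 3)**2) + 1/(120*(y + 1)) + 1/(112*(y - 1)) + 167/(4224*(y - 5)).
Integrate each term; A/(y−a) gives A·log|y−a|; A/(y−a)² gives −A/(y−a).

167*log(y - 5)/4224 + log(y - 1)/112 + log(y + 1)/120 + 1049*log(y + 3)/1152 - 3352*log(y + 6)/3465 + 61/(48*y + 144) + C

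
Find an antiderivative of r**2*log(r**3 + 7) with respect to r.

Let u = r**3 + 7, so du = (3*r**2) dr.
The integral becomes (1/3)·∫ log(u) du; integrate by parts with u′=log(u), dv′=du.

r**3*log(r**3 + 7)/3 - r**3/3 + 7*log(r**3 + 7)/3 + C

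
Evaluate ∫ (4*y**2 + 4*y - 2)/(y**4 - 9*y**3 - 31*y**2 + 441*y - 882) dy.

111*log(y - 7)/28 - 166*log(y - 6)/39 + 23*log(y - 3)/60 - 83*log(y + 7)/910 + C

Factor the denominator: (y - 7)*(y - 6)*(y - 3)*(y + 7).
Partial-fraction decomposition: -83/(910*(y + 7)) + 23/(60*(y - 3)) - 166/(39*(y - 6)) + 111/(28*(y - 7)).
Integrate each term: A/(y−a) contributes A·log|y−a|.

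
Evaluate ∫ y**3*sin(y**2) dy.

-y**2*cos(y**2)/2 + sin(y**2)/2 + C

Let u = y², du = 2y dy; rewrite as (1/2)∫ u^1·sin(1u) du.
Now integrate by parts 1 time.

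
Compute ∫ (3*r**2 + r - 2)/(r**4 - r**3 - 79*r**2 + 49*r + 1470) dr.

Factor the denominator: (r - 7)*(r - 6)*(r + 5)*(r + 7).
Partial-fraction decomposition: -69/(182*(r + 7)) + 17/(66*(r + 5)) - 112/(143*(r - 6)) + 19/(21*(r - 7)).
Integrate each term: A/(r−a) contributes A·log|r−a|.

19*log(r - 7)/21 - 112*log(r - 6)/143 + 17*log(r + 5)/66 - 69*log(r + 7)/182 + C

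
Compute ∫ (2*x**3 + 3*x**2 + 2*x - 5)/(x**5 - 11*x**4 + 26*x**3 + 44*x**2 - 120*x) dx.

log(x)/24 + 547*log(x - 6)/192 - 22*log(x - 5)/7 + 9*log(x - 2)/32 - 13*log(x + 2)/448 + C

Factor the denominator: x*(x - 6)*(x - 5)*(x - 2)*(x + 2).
Partial-fraction decomposition: -13/(448*(x + 2)) + 9/(32*(x - 2)) - 22/(7*(x - 5)) + 547/(192*(x - 6)) + 1/(24*x).
Integrate each term: A/(x−a) contributes A·log|x−a|.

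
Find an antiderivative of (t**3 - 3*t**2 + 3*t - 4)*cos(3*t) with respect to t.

Use integration by parts with u = t**3 - 3*t**2 + 3*t - 4, dv = cos(3*t) dt, so v = sin(3*t)/3.
Apply parts 3 times (tabular method): alternate signs, differentiate u down to 0, integrate dv up.

t**3*sin(3*t)/3 - t**2*sin(3*t) + t**2*cos(3*t)/3 + 7*t*sin(3*t)/9 - 2*t*cos(3*t)/3 - 10*sin(3*t)/9 + 7*cos(3*t)/27 + C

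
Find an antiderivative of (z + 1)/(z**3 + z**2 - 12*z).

-log(z)/12 + 4*log(z - 3)/21 - 3*log(z + 4)/28 + C

Factor the denominator: z*(z - 3)*(z + 4).
Partial-fraction decomposition: -3/(28*(z + 4)) + 4/(21*(z - 3)) - 1/(12*z).
Integrate each term: A/(z−a) contributes A·log|z−a|.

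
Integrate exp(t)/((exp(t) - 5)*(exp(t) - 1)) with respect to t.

log(exp(t) - 5)/4 - log(exp(t) - 1)/4 + C

Let u = e^t, du = e^t dt.
The integral becomes ∫ du/((u-1)(u-5)); decompose into partial fractions.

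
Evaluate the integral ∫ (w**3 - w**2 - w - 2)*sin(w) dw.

Use integration by parts with u = w**3 - w**2 - w - 2, dv = sin(w) dw, so v = -cos(w).
Apply parts 3 times (tabular method): alternate signs, differentiate u down to 0, integrate dv up.

-w**3*cos(w) + 3*w**2*sin(w) + w**2*cos(w) - 2*w*sin(w) + 7*w*cos(w) - 7*sin(w) + C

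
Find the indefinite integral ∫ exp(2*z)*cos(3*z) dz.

Let I denote the integral. Integrate by parts with u = cos(3*z), dv = exp(2*z) dz, so v = exp(2*z)/2: I = exp(2*z)*cos(3*z)/2 + (3/2)·∫ exp(2*z)*sin(3*z) dz.
Apply parts again with u = sin(3*z), dv = exp(2*z) dz: ∫ exp(2*z)*sin(3*z) dz = exp(2*z)*sin(3*z)/2 − (3/2)·I. Substituting back brings back I: I = 3*exp(2*z)*sin(3*z)/4 + exp(2*z)*cos(3*z)/2 − (9/4)·I.
Solving for I: (1 + 9/4)·I equals the remaining terms, so I = (4/13)·(3*exp(2*z)*sin(3*z)/4 + exp(2*z)*cos(3*z)/2).

3*exp(2*z)*sin(3*z)/13 + 2*exp(2*z)*cos(3*z)/13 + C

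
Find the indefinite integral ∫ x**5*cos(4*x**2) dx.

Let u = x², du = 2x dx; rewrite as (1/2)∫ u^2·cos(4u) du.
Now integrate by parts 2 times.

x**4*sin(4*x**2)/8 + x**2*cos(4*x**2)/16 - sin(4*x**2)/64 + C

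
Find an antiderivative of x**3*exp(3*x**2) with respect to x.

(3*x**2 - 1)*exp(3*x**2)/18 + C

Let u = x², du = 2x dx; rewrite as (1/2)∫ u^1·exp(3u) du.
Now integrate by parts 1 time.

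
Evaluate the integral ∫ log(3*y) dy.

Use integration by parts with u = log(3*y), dv = dy.
Then du = 1/y dy and v = y.

y*(log(y) + log(3)) - y + C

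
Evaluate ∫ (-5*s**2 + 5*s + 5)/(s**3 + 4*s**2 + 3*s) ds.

Factor the denominator: s*(s + 1)*(s + 3).
Partial-fraction decomposition: -55/(6*(s + 3)) + 5/(2*(s + 1)) + 5/(3*s).
Integrate each term: A/(s−a) contributes A·log|s−a|.

5*log(s)/3 + 5*log(s + 1)/2 - 55*log(s + 3)/6 + C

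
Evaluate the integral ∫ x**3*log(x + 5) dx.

x**4*log(x + 5)/4 - x**4/16 + 5*x**3/12 - 25*x**2/8 + 125*x/4 - 625*log(x + 5)/4 + C

Use integration by parts with u = log(x + 5), dv = x**3 dx.
Then du = 1/(x + 5) dx and v = x**4/4.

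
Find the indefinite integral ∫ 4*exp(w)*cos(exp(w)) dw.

4*sin(exp(w)) + C

Let u = exp(w), so du = (exp(w)) dw.
Rewriting, the integral becomes 4·∫ cos(u) du = 4·sin(u).
Substituting back, u = exp(w).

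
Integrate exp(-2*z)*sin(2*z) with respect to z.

Let I denote the integral. Integrate by parts with u = sin(2*z), dv = exp(-2*z) dz, so v = -exp(-2*z)/2: I = -exp(-2*z)*sin(2*z)/2 + ∫ exp(-2*z)*cos(2*z) dz.
Apply parts again with u = cos(2*z), dv = exp(-2*z) dz: ∫ exp(-2*z)*cos(2*z) dz = -exp(-2*z)*cos(2*z)/2 − I. Substituting back brings back I: I = -exp(-2*z)*sin(2*z)/2 - exp(-2*z)*cos(2*z)/2 − I.
Solving for I: (1 + 1)·I equals the remaining terms, so I = (1/2)·(-exp(-2*z)*sin(2*z)/2 - exp(-2*z)*cos(2*z)/2).

-exp(-2*z)*sin(2*z)/4 - exp(-2*z)*cos(2*z)/4 + C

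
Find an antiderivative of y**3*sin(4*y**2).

-y**2*cos(4*y**2)/8 + sin(4*y**2)/32 + C

Let u = y², du = 2y dy; rewrite as (1/2)∫ u^1·sin(4u) du.
Now integrate by parts 1 time.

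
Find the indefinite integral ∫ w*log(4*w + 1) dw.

Use integration by parts with u = log(4*w + 1), dv = w dw.
Then du = 4/(4*w + 1) dw and v = w**2/2.

w**2*log(4*w + 1)/2 - w**2/4 + w/8 - log(4*w + 1)/32 + C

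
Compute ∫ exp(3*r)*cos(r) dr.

Let I denote the integral. Integrate by parts with u = cos(r), dv = exp(3*r) dr, so v = exp(3*r)/3: I = exp(3*r)*cos(r)/3 + (1/3)·∫ exp(3*r)*sin(r) dr.
Apply parts again with u = sin(r), dv = exp(3*r) dr: ∫ exp(3*r)*sin(r) dr = exp(3*r)*sin(r)/3 − (1/3)·I. Substituting back brings back I: I = exp(3*r)*sin(r)/9 + exp(3*r)*cos(r)/3 − (1/9)·I.
Solving for I: (1 + 1/9)·I equals the remaining terms, so I = (9/10)·(exp(3*r)*sin(r)/9 + exp(3*r)*cos(r)/3).

exp(3*r)*sin(r)/10 + 3*exp(3*r)*cos(r)/10 + C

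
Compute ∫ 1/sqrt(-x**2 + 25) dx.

asin(x/5) + C

Substitute x = 5·sin(θ), so dx = 5·cos(θ) dθ and the radical becomes sqrt(-x**2 + 25) = 5·cos(θ) by the Pythagorean identity.
Integrate the resulting trig expression in θ, then back-substitute θ = asin(x/5), sin(θ) = x/5, cos(θ) = sqrt(-x**2 + 25)/5 (absorbing any constant into C).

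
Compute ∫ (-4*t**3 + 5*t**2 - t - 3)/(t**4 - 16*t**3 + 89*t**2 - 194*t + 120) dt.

-693*log(t - 6)/10 + 383*log(t - 5)/4 - 61*log(t - 4)/2 + log(t - 1)/20 + C

Factor the denominator: (t - 6)*(t - 5)*(t - 4)*(t - 1).
Partial-fraction decomposition: 1/(20*(t - 1)) - 61/(2*(t - 4)) + 383/(4*(t - 5)) - 693/(10*(t - 6)).
Integrate each term: A/(t−a) contributes A·log|t−a|.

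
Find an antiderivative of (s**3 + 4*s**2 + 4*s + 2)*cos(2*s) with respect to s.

Use integration by parts with u = s**3 + 4*s**2 + 4*s + 2, dv = cos(2*s) ds, so v = sin(2*s)/2.
Apply parts 3 times (tabular method): alternate signs, differentiate u down to 0, integrate dv up.

s**3*sin(2*s)/2 + 2*s**2*sin(2*s) + 3*s**2*cos(2*s)/4 + 5*s*sin(2*s)/4 + 2*s*cos(2*s) + 5*cos(2*s)/8 + C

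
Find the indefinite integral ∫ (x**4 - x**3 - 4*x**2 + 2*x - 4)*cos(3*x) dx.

Use integration by parts with u = x**4 - x**3 - 4*x**2 + 2*x - 4, dv = cos(3*x) dx, so v = sin(3*x)/3.
Apply parts 4 times (tabular method): alternate signs, differentiate u down to 0, integrate dv up.

x**4*sin(3*x)/3 - x**3*sin(3*x)/3 + 4*x**3*cos(3*x)/9 - 16*x**2*sin(3*x)/9 - x**2*cos(3*x)/3 + 8*x*sin(3*x)/9 - 32*x*cos(3*x)/27 - 76*sin(3*x)/81 + 8*cos(3*x)/27 + C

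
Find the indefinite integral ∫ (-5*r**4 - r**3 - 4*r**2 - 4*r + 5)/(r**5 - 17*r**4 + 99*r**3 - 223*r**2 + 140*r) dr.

Factor the denominator: r*(r - 7)*(r - 5)*(r - 4)*(r - 1).
Partial-fraction decomposition: 1/(8*(r - 1)) - 473/(12*(r - 4)) + 673/(8*(r - 5)) - 4189/(84*(r - 7)) + 1/(28*r).
Integrate each term: A/(r−a) contributes A·log|r−a|.

log(r)/28 - 4189*log(r - 7)/84 + 673*log(r - 5)/8 - 473*log(r - 4)/12 + log(r - 1)/8 + C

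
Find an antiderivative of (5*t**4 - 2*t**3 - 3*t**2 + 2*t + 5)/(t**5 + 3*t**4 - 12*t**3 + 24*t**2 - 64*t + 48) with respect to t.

Factor the denominator: (t - 2)*(t - 1)*(t + 6)*(t**2 + 4).
Partial-fraction decomposition: (97*t - 40)/(80*(t**2 + 4)) + 971/(320*(t + 6)) - 1/(5*(t - 1)) + 61/(64*(t - 2)).
Integrate each term; A/(t−a) gives A·log|t−a|; the (Bt+D)/(t²+p²) term gives a log and an atan.

61*log(t - 2)/64 - log(t - 1)/5 + 971*log(t + 6)/320 + 97*log(t**2 + 4)/160 - atan(t/2)/4 + C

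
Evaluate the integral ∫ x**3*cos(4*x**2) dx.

x**2*sin(4*x**2)/8 + cos(4*x**2)/32 + C

Let u = x², du = 2x dx; rewrite as (1/2)∫ u^1·cos(4u) du.
Now integrate by parts 1 time.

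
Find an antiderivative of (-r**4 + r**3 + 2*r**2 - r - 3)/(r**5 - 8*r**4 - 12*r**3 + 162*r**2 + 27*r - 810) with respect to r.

-113*log(r - 6)/27 + 229*log(r - 5)/64 - 7*log(r - 3)/36 - 343*log(r + 3)/1728 - 5/(24*r + 72) + C

Factor the denominator: (r - 6)*(r - 5)*(r - 3)*(r + 3)**2.
Partial-fraction decomposition: -343/(1728*(r + 3)) + 5/(24*(r + 3)**2) - 7/(36*(r - 3)) + 229/(64*(r - 5)) - 113/(27*(r - 6)).
Integrate each term; A/(r−a) gives A·log|r−a|; A/(r−a)² gives −A/(r−a).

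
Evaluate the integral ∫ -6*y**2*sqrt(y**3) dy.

Let u = y**3, so du = (3*y**2) dy.
Rewriting, the integral becomes -2·∫ √u du = -2·(2/3)u^(3/2).
Substituting back, u = y**3.

-4*(y**3)**(3/2)/3 + C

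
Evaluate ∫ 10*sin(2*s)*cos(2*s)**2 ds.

Let u = cos(2*s), so du = (-2*sin(2*s)) ds.
Rewriting, the integral becomes -5·∫ u^2 du = -5·u^3/3.
Substituting back, u = cos(2*s).

-5*cos(2*s)**3/3 + C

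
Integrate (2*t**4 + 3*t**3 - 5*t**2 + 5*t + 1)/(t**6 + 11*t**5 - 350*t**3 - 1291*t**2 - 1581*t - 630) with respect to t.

281*log(t - 6)/5733 - 997*log(t + 1)/14112 - 11*log(t + 3)/144 + 33*log(t + 5)/32 - 1747*log(t + 7)/1872 - 5/(168*t + 168) + C

Factor the denominator: (t - 6)*(t + 1)**2*(t + 3)*(t + 5)*(t + 7).
Partial-fraction decomposition: -1747/(1872*(t + 7)) + 33/(32*(t + 5)) - 11/(144*(t + 3)) - 997/(14112*(t + 1)) + 5/(168*(t + 1)**2) + 281/(5733*(t - 6)).
Integrate each term; A/(t−a) gives A·log|t−a|; A/(t−a)² gives −A/(t−a).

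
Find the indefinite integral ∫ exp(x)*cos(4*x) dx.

4*exp(x)*sin(4*x)/17 + exp(x)*cos(4*x)/17 + C

Let I denote the integral. Integrate by parts with u = cos(4*x), dv = exp(x) dx, so v = exp(x): I = exp(x)*cos(4*x) + 4·∫ exp(x)*sin(4*x) dx.
Apply parts again with u = sin(4*x), dv = exp(x) dx: ∫ exp(x)*sin(4*x) dx = exp(x)*sin(4*x) − 4·I. Substituting back brings back I: I = 4*exp(x)*sin(4*x) + exp(x)*cos(4*x) − 16·I.
Solving for I: (1 + 16)·I equals the remaining terms, so I = (1/17)·(4*exp(x)*sin(4*x) + exp(x)*cos(4*x)).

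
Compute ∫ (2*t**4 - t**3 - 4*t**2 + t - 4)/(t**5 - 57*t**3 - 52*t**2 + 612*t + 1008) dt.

79*log(t - 7)/65 - 32*log(t - 4)/105 + log(t + 2)/12 - 73*log(t + 3)/105 + 1327*log(t + 6)/780 + C

Factor the denominator: (t - 7)*(t - 4)*(t + 2)*(t + 3)*(t + 6).
Partial-fraction decomposition: 1327/(780*(t + 6)) - 73/(105*(t + 3)) + 1/(12*(t + 2)) - 32/(105*(t - 4)) + 79/(65*(t - 7)).
Integrate each term: A/(t−a) contributes A·log|t−a|.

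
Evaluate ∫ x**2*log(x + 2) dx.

Use integration by parts with u = log(x + 2), dv = x**2 dx.
Then du = 1/(x + 2) dx and v = x**3/3.

x**3*log(x + 2)/3 - x**3/9 + x**2/3 - 4*x/3 + 8*log(x + 2)/3 + C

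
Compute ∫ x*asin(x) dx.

x**2*asin(x)/2 + x*sqrt(-x**2 + 1)/4 - asin(x)/4 + C

Use integration by parts with u = arcsin(x), dv = x dx.
Then du = 1/sqrt(-x**2 + 1) dx.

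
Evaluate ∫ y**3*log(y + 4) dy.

Use integration by parts with u = log(y + 4), dv = y**3 dy.
Then du = 1/(y + 4) dy and v = y**4/4.

y**4*log(y + 4)/4 - y**4/16 + y**3/3 - 2*y**2 + 16*y - 64*log(y + 4) + C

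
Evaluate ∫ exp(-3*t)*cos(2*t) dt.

2*exp(-3*t)*sin(2*t)/13 - 3*exp(-3*t)*cos(2*t)/13 + C

Let I denote the integral. Integrate by parts with u = cos(2*t), dv = exp(-3*t) dt, so v = -exp(-3*t)/3: I = -exp(-3*t)*cos(2*t)/3 − (2/3)·∫ exp(-3*t)*sin(2*t) dt.
Apply parts again with u = sin(2*t), dv = exp(-3*t) dt: ∫ exp(-3*t)*sin(2*t) dt = -exp(-3*t)*sin(2*t)/3 + (2/3)·I. Substituting back brings back I: I = 2*exp(-3*t)*sin(2*t)/9 - exp(-3*t)*cos(2*t)/3 − (4/9)·I.
Solving for I: (1 + 4/9)·I equals the remaining terms, so I = (9/13)·(2*exp(-3*t)*sin(2*t)/9 - exp(-3*t)*cos(2*t)/3).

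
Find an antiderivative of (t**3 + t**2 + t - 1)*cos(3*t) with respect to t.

t**3*sin(3*t)/3 + t**2*sin(3*t)/3 + t**2*cos(3*t)/3 + t*sin(3*t)/9 + 2*t*cos(3*t)/9 - 11*sin(3*t)/27 + cos(3*t)/27 + C

Use integration by parts with u = t**3 + t**2 + t - 1, dv = cos(3*t) dt, so v = sin(3*t)/3.
Apply parts 3 times (tabular method): alternate signs, differentiate u down to 0, integrate dv up.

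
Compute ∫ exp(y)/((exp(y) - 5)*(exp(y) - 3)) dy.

log(exp(y) - 5)/2 - log(exp(y) - 3)/2 + C

Let u = e^y, du = e^y dy.
The integral becomes ∫ du/((u-5)(u-3)); decompose into partial fractions.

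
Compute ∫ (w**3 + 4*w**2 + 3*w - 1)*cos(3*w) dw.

Use integration by parts with u = w**3 + 4*w**2 + 3*w - 1, dv = cos(3*w) dw, so v = sin(3*w)/3.
Apply parts 3 times (tabular method): alternate signs, differentiate u down to 0, integrate dv up.

w**3*sin(3*w)/3 + 4*w**2*sin(3*w)/3 + w**2*cos(3*w)/3 + 7*w*sin(3*w)/9 + 8*w*cos(3*w)/9 - 17*sin(3*w)/27 + 7*cos(3*w)/27 + C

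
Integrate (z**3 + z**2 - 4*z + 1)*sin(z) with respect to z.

-z**3*cos(z) + 3*z**2*sin(z) - z**2*cos(z) + 2*z*sin(z) + 10*z*cos(z) - 10*sin(z) + cos(z) + C

Use integration by parts with u = z**3 + z**2 - 4*z + 1, dv = sin(z) dz, so v = -cos(z).
Apply parts 3 times (tabular method): alternate signs, differentiate u down to 0, integrate dv up.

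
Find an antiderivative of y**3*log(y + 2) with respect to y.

Use integration by parts with u = log(y + 2), dv = y**3 dy.
Then du = 1/(y + 2) dy and v = y**4/4.

y**4*log(y + 2)/4 - y**4/16 + y**3/6 - y**2/2 + 2*y - 4*log(y + 2) + C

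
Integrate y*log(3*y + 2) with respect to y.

y**2*log(3*y + 2)/2 - y**2/4 + y/3 - 2*log(3*y + 2)/9 + C

Use integration by parts with u = log(3*y + 2), dv = y dy.
Then du = 3/(3*y + 2) dy and v = y**2/2.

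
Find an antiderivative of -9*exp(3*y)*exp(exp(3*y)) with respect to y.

Let u = exp(3*y), so du = (3*exp(3*y)) dy.
Rewriting, the integral becomes -3·∫ e^u du = -3·e^u.
Substituting back, u = exp(3*y).

-3*exp(exp(3*y)) + C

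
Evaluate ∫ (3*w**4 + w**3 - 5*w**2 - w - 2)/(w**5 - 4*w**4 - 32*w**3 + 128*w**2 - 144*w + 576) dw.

979*log(w - 6)/240 - 373*log(w - 4)/200 + 437*log(w + 6)/600 + 23*log(w**2 + 4)/800 + 71*atan(w/2)/400 + C

Factor the denominator: (w - 6)*(w - 4)*(w + 6)*(w**2 + 4).
Partial-fraction decomposition: (23*w + 142)/(400*(w**2 + 4)) + 437/(600*(w + 6)) - 373/(200*(w - 4)) + 979/(240*(w - 6)).
Integrate each term; A/(w−a) gives A·log|w−a|; the (Bw+D)/(w²+p²) term gives a log and an atan.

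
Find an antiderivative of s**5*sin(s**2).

-s**4*cos(s**2)/2 + s**2*sin(s**2) + cos(s**2) + C

Let u = s², du = 2s ds; rewrite as (1/2)∫ u^2·sin(1u) du.
Now integrate by parts 2 times.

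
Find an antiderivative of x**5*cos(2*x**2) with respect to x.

x**4*sin(2*x**2)/4 + x**2*cos(2*x**2)/4 - sin(2*x**2)/8 + C

Let u = x², du = 2x dx; rewrite as (1/2)∫ u^2·cos(2u) du.
Now integrate by parts 2 times.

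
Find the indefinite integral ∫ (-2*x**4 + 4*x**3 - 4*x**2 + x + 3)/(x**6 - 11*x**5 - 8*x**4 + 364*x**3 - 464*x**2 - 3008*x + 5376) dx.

Factor the denominator: (x - 7)*(x - 6)*(x - 4)*(x - 2)*(x + 4)**2.
Partial-fraction decomposition: 442219/(6969600*(x + 4)) - 833/(5280*(x + 4)**2) + 11/(1440*(x - 2)) - 313/(768*(x - 4)) + 1863/(800*(x - 6)) - 3616/(1815*(x - 7)).
Integrate each term; A/(x−a) gives A·log|x−a|; A/(x−a)² gives −A/(x−a).

-3616*log(x - 7)/1815 + 1863*log(x - 6)/800 - 313*log(x - 4)/768 + 11*log(x - 2)/1440 + 442219*log(x + 4)/6969600 + 833/(5280*x + 21120) + C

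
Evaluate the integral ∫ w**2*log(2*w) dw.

w**3*(log(w) + log(2))/3 - w**3/9 + C

Use integration by parts with u = log(2*w), dv = w**2 dw.
Then du = 1/w dw and v = w**3/3.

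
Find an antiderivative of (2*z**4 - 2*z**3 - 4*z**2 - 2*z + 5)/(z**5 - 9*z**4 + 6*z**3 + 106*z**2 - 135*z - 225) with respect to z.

Factor the denominator: (z - 5)**2*(z - 3)*(z + 1)*(z + 3).
Partial-fraction decomposition: 191/(768*(z + 3)) - 7/(288*(z + 1)) + 71/(96*(z - 3)) + 2387/(2304*(z - 5)) + 895/(96*(z - 5)**2).
Integrate each term; A/(z−a) gives A·log|z−a|; A/(z−a)² gives −A/(z−a).

2387*log(z - 5)/2304 + 71*log(z - 3)/96 - 7*log(z + 1)/288 + 191*log(z + 3)/768 - 895/(96*z - 480) + C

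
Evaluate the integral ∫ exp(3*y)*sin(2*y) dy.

Let I denote the integral. Integrate by parts with u = sin(2*y), dv = exp(3*y) dy, so v = exp(3*y)/3: I = exp(3*y)*sin(2*y)/3 − (2/3)·∫ exp(3*y)*cos(2*y) dy.
Apply parts again with u = cos(2*y), dv = exp(3*y) dy: ∫ exp(3*y)*cos(2*y) dy = exp(3*y)*cos(2*y)/3 + (2/3)·I. Substituting back brings back I: I = exp(3*y)*sin(2*y)/3 - 2*exp(3*y)*cos(2*y)/9 − (4/9)·I.
Solving for I: (1 + 4/9)·I equals the remaining terms, so I = (9/13)·(exp(3*y)*sin(2*y)/3 - 2*exp(3*y)*cos(2*y)/9).

3*exp(3*y)*sin(2*y)/13 - 2*exp(3*y)*cos(2*y)/13 + C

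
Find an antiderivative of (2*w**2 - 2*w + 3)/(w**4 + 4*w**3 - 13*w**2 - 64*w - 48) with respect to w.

Factor the denominator: (w - 4)*(w + 1)*(w + 3)*(w + 4).
Partial-fraction decomposition: -43/(24*(w + 4)) + 27/(14*(w + 3)) - 7/(30*(w + 1)) + 27/(280*(w - 4)).
Integrate each term: A/(w−a) contributes A·log|w−a|.

27*log(w - 4)/280 - 7*log(w + 1)/30 + 27*log(w + 3)/14 - 43*log(w + 4)/24 + C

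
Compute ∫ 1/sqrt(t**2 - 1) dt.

Substitute t = sec(θ), so dt = sec(θ)*tan(θ) dθ and the radical becomes sqrt(t**2 - 1) = tan(θ) by the Pythagorean identity.
Integrate the resulting trig expression in θ, then back-substitute sec(θ) = t, tan(θ) = sqrt(t**2 - 1) (absorbing any constant into C).

log(t + sqrt(t**2 - 1)) + C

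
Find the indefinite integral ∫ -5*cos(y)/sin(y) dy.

Let u = sin(y), so du = (cos(y)) dy.
Rewriting, the integral becomes -5·∫ 1/u du = -5·log(u).
Substituting back, u = sin(y).

-5*log(sin(y)) + C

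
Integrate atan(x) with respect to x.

x*atan(x) - log(x**2 + 1)/2 + C

Use integration by parts with u = arctan(x), dv = dx.
Then du = 1/(x**2 + 1) dx.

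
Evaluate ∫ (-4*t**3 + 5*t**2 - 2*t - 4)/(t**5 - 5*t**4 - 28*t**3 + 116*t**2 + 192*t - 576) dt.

Factor the denominator: (t - 6)*(t - 4)*(t - 2)*(t + 3)*(t + 4).
Partial-fraction decomposition: 17/(24*(t + 4)) - 31/(63*(t + 3)) - 1/(12*(t - 2)) + 47/(56*(t - 4)) - 35/(36*(t - 6)).
Integrate each term: A/(t−a) contributes A·log|t−a|.

-35*log(t - 6)/36 + 47*log(t - 4)/56 - log(t - 2)/12 - 31*log(t + 3)/63 + 17*log(t + 4)/24 + C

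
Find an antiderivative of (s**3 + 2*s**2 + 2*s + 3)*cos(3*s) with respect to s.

Use integration by parts with u = s**3 + 2*s**2 + 2*s + 3, dv = cos(3*s) ds, so v = sin(3*s)/3.
Apply parts 3 times (tabular method): alternate signs, differentiate u down to 0, integrate dv up.

s**3*sin(3*s)/3 + 2*s**2*sin(3*s)/3 + s**2*cos(3*s)/3 + 4*s*sin(3*s)/9 + 4*s*cos(3*s)/9 + 23*sin(3*s)/27 + 4*cos(3*s)/27 + C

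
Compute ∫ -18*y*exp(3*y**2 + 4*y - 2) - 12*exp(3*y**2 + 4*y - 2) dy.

-3*exp(3*y**2 + 4*y - 2) + C

Let u = 3*y**2 + 4*y - 2, so du = (6*y + 4) dy.
Rewriting, the integral becomes -3·∫ e^u du = -3·e^u.
Substituting back, u = 3*y**2 + 4*y - 2.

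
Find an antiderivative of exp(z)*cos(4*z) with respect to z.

4*exp(z)*sin(4*z)/17 + exp(z)*cos(4*z)/17 + C

Let I denote the integral. Integrate by parts with u = cos(4*z), dv = exp(z) dz, so v = exp(z): I = exp(z)*cos(4*z) + 4·∫ exp(z)*sin(4*z) dz.
Apply parts again with u = sin(4*z), dv = exp(z) dz: ∫ exp(z)*sin(4*z) dz = exp(z)*sin(4*z) − 4·I. Substituting back brings back I: I = 4*exp(z)*sin(4*z) + exp(z)*cos(4*z) − 16·I.
Solving for I: (1 + 16)·I equals the remaining terms, so I = (1/17)·(4*exp(z)*sin(4*z) + exp(z)*cos(4*z)).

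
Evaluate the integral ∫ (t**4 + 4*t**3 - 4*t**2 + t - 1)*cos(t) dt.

t**4*sin(t) + 4*t**3*sin(t) + 4*t**3*cos(t) - 16*t**2*sin(t) + 12*t**2*cos(t) - 23*t*sin(t) - 32*t*cos(t) + 31*sin(t) - 23*cos(t) + C

Use integration by parts with u = t**4 + 4*t**3 - 4*t**2 + t - 1, dv = cos(t) dt, so v = sin(t).
Apply parts 4 times (tabular method): alternate signs, differentiate u down to 0, integrate dv up.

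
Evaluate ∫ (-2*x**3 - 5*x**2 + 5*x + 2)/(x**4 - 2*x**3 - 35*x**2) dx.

Factor the denominator: x**2*(x - 7)*(x + 5).
Partial-fraction decomposition: -17/(50*(x + 5)) - 149/(98*(x - 7)) - 171/(1225*x) - 2/(35*x**2).
Integrate each term; A/(x−a) gives A·log|x−a|; A/(x−a)² gives −A/(x−a).

-171*log(x)/1225 - 149*log(x - 7)/98 - 17*log(x + 5)/50 + 2/(35*x) + C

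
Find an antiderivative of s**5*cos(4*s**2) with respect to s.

s**4*sin(4*s**2)/8 + s**2*cos(4*s**2)/16 - sin(4*s**2)/64 + C

Let u = s², du = 2s ds; rewrite as (1/2)∫ u^2·cos(4u) du.
Now integrate by parts 2 times.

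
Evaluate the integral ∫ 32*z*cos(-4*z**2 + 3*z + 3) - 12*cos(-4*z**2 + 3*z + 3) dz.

-4*sin(-4*z**2 + 3*z + 3) + C

Let u = 4*z**2 - 3*z - 3, so du = (8*z - 3) dz.
Rewriting, the integral becomes 4·∫ cos(u) du = 4·sin(u).
Substituting back, u = 4*z**2 - 3*z - 3.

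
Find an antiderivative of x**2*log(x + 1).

Use integration by parts with u = log(x + 1), dv = x**2 dx.
Then du = 1/(x + 1) dx and v = x**3/3.

x**3*log(x + 1)/3 - x**3/9 + x**2/6 - x/3 + log(x + 1)/3 + C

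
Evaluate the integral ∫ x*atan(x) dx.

Use integration by parts with u = arctan(x), dv = x dx.
Then du = 1/(x**2 + 1) dx.

x**2*atan(x)/2 - x/2 + atan(x)/2 + C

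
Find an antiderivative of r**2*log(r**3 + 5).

r**3*log(r**3 + 5)/3 - r**3/3 + 5*log(r**3 + 5)/3 + C

Let u = r**3 + 5, so du = (3*r**2) dr.
The integral becomes (1/3)·∫ log(u) du; integrate by parts with u′=log(u), dv′=du.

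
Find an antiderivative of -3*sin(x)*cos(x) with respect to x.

3*cos(x)**2/2 + C

Let u = cos(x), so du = (-sin(x)) dx.
Rewriting, the integral becomes 3·∫ u^1 du = 3·u^2/2.
Substituting back, u = cos(x).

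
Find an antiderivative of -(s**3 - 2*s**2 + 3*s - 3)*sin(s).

Use integration by parts with u = s**3 - 2*s**2 + 3*s - 3, dv = -sin(s) ds, so v = cos(s).
Apply parts 3 times (tabular method): alternate signs, differentiate u down to 0, integrate dv up.

s**3*cos(s) - 3*s**2*sin(s) - 2*s**2*cos(s) + 4*s*sin(s) - 3*s*cos(s) + 3*sin(s) + cos(s) + C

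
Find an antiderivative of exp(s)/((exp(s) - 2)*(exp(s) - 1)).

log(exp(s) - 2) - log(exp(s) - 1) + C

Let u = e^s, du = e^s ds.
The integral becomes ∫ du/((u-1)(u-2)); decompose into partial fractions.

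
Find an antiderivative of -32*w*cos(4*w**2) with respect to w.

-4*sin(4*w**2) + C

Let u = 4*w**2, so du = (8*w) dw.
Rewriting, the integral becomes -4·∫ cos(u) du = -4·sin(u).
Substituting back, u = 4*w**2.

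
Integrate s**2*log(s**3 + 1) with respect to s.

s**3*log(s**3 + 1)/3 - s**3/3 + log(s**3 + 1)/3 + C

Let u = s**3 + 1, so du = (3*s**2) ds.
The integral becomes (1/3)·∫ log(u) du; integrate by parts with u′=log(u), dv′=du.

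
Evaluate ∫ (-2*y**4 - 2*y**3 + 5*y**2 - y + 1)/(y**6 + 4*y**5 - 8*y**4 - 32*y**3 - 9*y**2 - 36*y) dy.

-log(y)/36 - 173*log(y - 3)/1260 - 59*log(y + 3)/180 + 299*log(y + 4)/476 - 23*log(y**2 + 1)/340 - atan(y)/17 + C

Factor the denominator: y*(y - 3)*(y + 3)*(y + 4)*(y**2 + 1).
Partial-fraction decomposition: -(23*y + 10)/(170*(y**2 + 1)) + 299/(476*(y + 4)) - 59/(180*(y + 3)) - 173/(1260*(y - 3)) - 1/(36*y).
Integrate each term; A/(y−a) gives A·log|y−a|; the (By+D)/(y²+p²) term gives a log and an atan.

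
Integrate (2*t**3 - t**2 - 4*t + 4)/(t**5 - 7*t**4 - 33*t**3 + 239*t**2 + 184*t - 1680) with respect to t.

Factor the denominator: (t - 7)*(t - 4)**2*(t + 3)*(t + 5).
Partial-fraction decomposition: -251/(1944*(t + 5)) + 47/(980*(t + 3)) - 5792/(11907*(t - 4)) - 100/(189*(t - 4)**2) + 613/(1080*(t - 7)).
Integrate each term; A/(t−a) gives A·log|t−a|; A/(t−a)² gives −A/(t−a).

613*log(t - 7)/1080 - 5792*log(t - 4)/11907 + 47*log(t + 3)/980 - 251*log(t + 5)/1944 + 100/(189*t - 756) + C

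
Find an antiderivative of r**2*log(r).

Use integration by parts with u = log(r), dv = r**2 dr.
Then du = 1/r dr and v = r**3/3.

r**3*log(r)/3 - r**3/9 + C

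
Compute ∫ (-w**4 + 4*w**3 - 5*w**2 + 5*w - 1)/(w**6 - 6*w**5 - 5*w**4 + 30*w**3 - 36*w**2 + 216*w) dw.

-log(w)/216 - 583*log(w - 6)/6480 + 2*log(w - 3)/351 + 125*log(w + 3)/1053 - 31*log(w**2 + 4)/2080 - 63*atan(w/2)/1040 + C

Factor the denominator: w*(w - 6)*(w - 3)*(w + 3)*(w**2 + 4).
Partial-fraction decomposition: -(31*w + 126)/(1040*(w**2 + 4)) + 125/(1053*(w + 3)) + 2/(351*(w - 3)) - 583/(6480*(w - 6)) - 1/(216*w).
Integrate each term; A/(w−a) gives A·log|w−a|; the (Bw+D)/(w²+p²) term gives a log and an atan.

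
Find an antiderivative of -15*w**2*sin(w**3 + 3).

5*cos(w**3 + 3) + C

Let u = w**3 + 3, so du = (3*w**2) dw.
Rewriting, the integral becomes -5·∫ sin(u) du = -5·-cos(u).
Substituting back, u = w**3 + 3.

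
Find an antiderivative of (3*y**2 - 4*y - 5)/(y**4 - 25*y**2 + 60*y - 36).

Factor the denominator: (y - 3)*(y - 2)*(y - 1)*(y + 6).
Partial-fraction decomposition: -127/(504*(y + 6)) - 3/(7*(y - 1)) + 1/(8*(y - 2)) + 5/(9*(y - 3)).
Integrate each term: A/(y−a) contributes A·log|y−a|.

5*log(y - 3)/9 + log(y - 2)/8 - 3*log(y - 1)/7 - 127*log(y + 6)/504 + C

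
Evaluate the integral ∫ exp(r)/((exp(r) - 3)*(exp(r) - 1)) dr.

Let u = e^r, du = e^r dr.
The integral becomes ∫ du/((u-1)(u-3)); decompose into partial fractions.

log(exp(r) - 3)/2 - log(exp(r) - 1)/2 + C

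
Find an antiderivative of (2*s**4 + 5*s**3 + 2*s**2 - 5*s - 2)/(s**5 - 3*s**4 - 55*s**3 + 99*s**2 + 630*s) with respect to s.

-log(s)/315 + 253*log(s - 7)/70 - 949*log(s - 5)/440 - 29*log(s + 3)/360 + 62*log(s + 6)/99 + C

Factor the denominator: s*(s - 7)*(s - 5)*(s + 3)*(s + 6).
Partial-fraction decomposition: 62/(99*(s + 6)) - 29/(360*(s + 3)) - 949/(440*(s - 5)) + 253/(70*(s - 7)) - 1/(315*s).
Integrate each term: A/(s−a) contributes A·log|s−a|.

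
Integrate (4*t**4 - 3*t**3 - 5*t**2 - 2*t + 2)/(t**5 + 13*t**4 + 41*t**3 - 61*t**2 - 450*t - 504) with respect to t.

Factor the denominator: (t - 3)*(t + 2)*(t + 3)*(t + 4)*(t + 7).
Partial-fraction decomposition: 867/(50*(t + 7)) - 191/(7*(t + 4)) + 46/(3*(t + 3)) - 37/(25*(t + 2)) + 97/(1050*(t - 3)).
Integrate each term: A/(t−a) contributes A·log|t−a|.

97*log(t - 3)/1050 - 37*log(t + 2)/25 + 46*log(t + 3)/3 - 191*log(t + 4)/7 + 867*log(t + 7)/50 + C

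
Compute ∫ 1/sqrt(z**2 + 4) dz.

Substitute z = 2·tan(θ), so dz = 2·sec(θ)^2 dθ and the radical becomes sqrt(z**2 + 4) = 2·sec(θ) by the Pythagorean identity.
Integrate the resulting trig expression in θ, then back-substitute tan(θ) = z/2, sec(θ) = sqrt(z**2 + 4)/2 (absorbing any constant into C).

log(z + sqrt(z**2 + 4)) + C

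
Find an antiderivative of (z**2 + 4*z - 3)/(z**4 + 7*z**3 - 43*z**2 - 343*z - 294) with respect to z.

37*log(z - 7)/728 + log(z + 1)/40 + 9*log(z + 6)/65 - 3*log(z + 7)/14 + C

Factor the denominator: (z - 7)*(z + 1)*(z + 6)*(z + 7).
Partial-fraction decomposition: -3/(14*(z + 7)) + 9/(65*(z + 6)) + 1/(40*(z + 1)) + 37/(728*(z - 7)).
Integrate each term: A/(z−a) contributes A·log|z−a|.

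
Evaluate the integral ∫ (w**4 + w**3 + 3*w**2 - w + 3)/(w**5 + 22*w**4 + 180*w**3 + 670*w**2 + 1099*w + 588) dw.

7*log(w + 1)/216 - 87*log(w + 3)/32 + 247*log(w + 4)/27 - 1573*log(w + 7)/288 + 2215/(72*w + 504) + C

Factor the denominator: (w + 1)*(w + 3)*(w + 4)*(w + 7)**2.
Partial-fraction decomposition: -1573/(288*(w + 7)) - 2215/(72*(w + 7)**2) + 247/(27*(w + 4)) - 87/(32*(w + 3)) + 7/(216*(w + 1)).
Integrate each term; A/(w−a) gives A·log|w−a|; A/(w−a)² gives −A/(w−a).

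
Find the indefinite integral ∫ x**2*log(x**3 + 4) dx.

Let u = x**3 + 4, so du = (3*x**2) dx.
The integral becomes (1/3)·∫ log(u) du; integrate by parts with u′=log(u), dv′=du.

x**3*log(x**3 + 4)/3 - x**3/3 + 4*log(x**3 + 4)/3 + C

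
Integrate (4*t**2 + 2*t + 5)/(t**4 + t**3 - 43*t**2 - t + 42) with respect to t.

23*log(t - 6)/65 - 11*log(t - 1)/80 + log(t + 1)/12 - 187*log(t + 7)/624 + C

Factor the denominator: (t - 6)*(t - 1)*(t + 1)*(t + 7).
Partial-fraction decomposition: -187/(624*(t + 7)) + 1/(12*(t + 1)) - 11/(80*(t - 1)) + 23/(65*(t - 6)).
Integrate each term: A/(t−a) contributes A·log|t−a|.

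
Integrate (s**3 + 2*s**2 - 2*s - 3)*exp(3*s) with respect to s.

Use integration by parts with u = s**3 + 2*s**2 - 2*s - 3, dv = exp(3*s) ds, so v = exp(3*s)/3.
Apply parts 3 times (tabular method): alternate signs, differentiate u down to 0, integrate dv up.

(9*s**3 + 9*s**2 - 24*s - 19)*exp(3*s)/27 + C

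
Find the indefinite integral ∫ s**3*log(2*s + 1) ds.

s**4*log(2*s + 1)/4 - s**4/16 + s**3/24 - s**2/32 + s/32 - log(2*s + 1)/64 + C

Use integration by parts with u = log(2*s + 1), dv = s**3 ds.
Then du = 2/(2*s + 1) ds and v = s**4/4.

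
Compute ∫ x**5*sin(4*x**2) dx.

Let u = x², du = 2x dx; rewrite as (1/2)∫ u^2·sin(4u) du.
Now integrate by parts 2 times.

-x**4*cos(4*x**2)/8 + x**2*sin(4*x**2)/16 + cos(4*x**2)/64 + C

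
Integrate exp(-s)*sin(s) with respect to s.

Let I denote the integral. Integrate by parts with u = sin(s), dv = exp(-s) ds, so v = -exp(-s): I = -exp(-s)*sin(s) + ∫ exp(-s)*cos(s) ds.
Apply parts again with u = cos(s), dv = exp(-s) ds: ∫ exp(-s)*cos(s) ds = -exp(-s)*cos(s) − I. Substituting back brings back I: I = -exp(-s)*sin(s) - exp(-s)*cos(s) − I.
Solving for I: (1 + 1)·I equals the remaining terms, so I = (1/2)·(-exp(-s)*sin(s) - exp(-s)*cos(s)).

-exp(-s)*sin(s)/2 - exp(-s)*cos(s)/2 + C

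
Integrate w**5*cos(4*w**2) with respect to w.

Let u = w², du = 2w dw; rewrite as (1/2)∫ u^2·cos(4u) du.
Now integrate by parts 2 times.

w**4*sin(4*w**2)/8 + w**2*cos(4*w**2)/16 - sin(4*w**2)/64 + C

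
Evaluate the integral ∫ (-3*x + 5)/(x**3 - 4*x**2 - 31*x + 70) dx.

-4*log(x - 7)/15 + log(x - 2)/35 + 5*log(x + 5)/21 + C

Factor the denominator: (x - 7)*(x - 2)*(x + 5).
Partial-fraction decomposition: 5/(21*(x + 5)) + 1/(35*(x - 2)) - 4/(15*(x - 7)).
Integrate each term: A/(x−a) contributes A·log|x−a|.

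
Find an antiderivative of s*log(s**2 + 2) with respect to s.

s**2*log(s**2 + 2)/2 - s**2/2 + log(s**2 + 2) + C

Let u = s**2 + 2, so du = (2*s) ds.
The integral becomes (1/2)·∫ log(u) du; integrate by parts with u′=log(u), dv′=du.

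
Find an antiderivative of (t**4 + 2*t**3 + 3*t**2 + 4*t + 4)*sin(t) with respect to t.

-t**4*cos(t) + 4*t**3*sin(t) - 2*t**3*cos(t) + 6*t**2*sin(t) + 9*t**2*cos(t) - 18*t*sin(t) + 8*t*cos(t) - 8*sin(t) - 22*cos(t) + C

Use integration by parts with u = t**4 + 2*t**3 + 3*t**2 + 4*t + 4, dv = sin(t) dt, so v = -cos(t).
Apply parts 4 times (tabular method): alternate signs, differentiate u down to 0, integrate dv up.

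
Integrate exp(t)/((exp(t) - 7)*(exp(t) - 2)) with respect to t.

log(exp(t) - 7)/5 - log(exp(t) - 2)/5 + C

Let u = e^t, du = e^t dt.
The integral becomes ∫ du/((u-7)(u-2)); decompose into partial fractions.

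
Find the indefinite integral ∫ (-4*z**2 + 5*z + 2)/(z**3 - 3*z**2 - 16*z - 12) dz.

Factor the denominator: (z - 6)*(z + 1)*(z + 2).
Partial-fraction decomposition: -3/(z + 2) + 1/(z + 1) - 2/(z - 6).
Integrate each term: A/(z−a) contributes A·log|z−a|.

-2*log(z - 6) + log(z + 1) - 3*log(z + 2) + C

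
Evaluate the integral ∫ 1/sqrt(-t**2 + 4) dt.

asin(t/2) + C

Substitute t = 2·sin(θ), so dt = 2·cos(θ) dθ and the radical becomes sqrt(-t**2 + 4) = 2·cos(θ) by the Pythagorean identity.
Integrate the resulting trig expression in θ, then back-substitute θ = asin(t/2), sin(θ) = t/2, cos(θ) = sqrt(-t**2 + 4)/2 (absorbing any constant into C).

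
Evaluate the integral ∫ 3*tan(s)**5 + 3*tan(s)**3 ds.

Let u = tan(s), so du = (tan(s)**2 + 1) ds.
Rewriting, the integral becomes 3·∫ u^3 du = 3·u^4/4.
Substituting back, u = tan(s).

3*tan(s)**4/4 + C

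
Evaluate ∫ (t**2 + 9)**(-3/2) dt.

Substitute t = 3·tan(θ), so dt = 3·sec(θ)^2 dθ and the radical becomes sqrt(t**2 + 9) = 3·sec(θ) by the Pythagorean identity.
Integrate the resulting trig expression in θ, then back-substitute tan(θ) = t/3, sec(θ) = sqrt(t**2 + 9)/3 (absorbing any constant into C).

t/(9*sqrt(t**2 + 9)) + C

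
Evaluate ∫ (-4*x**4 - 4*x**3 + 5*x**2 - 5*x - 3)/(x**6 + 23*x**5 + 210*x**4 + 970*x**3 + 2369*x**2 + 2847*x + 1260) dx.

Factor the denominator: (x + 1)*(x + 3)**2*(x + 4)*(x + 5)*(x + 7).
Partial-fraction decomposition: 7955/(576*(x + 7)) - 1853/(32*(x + 5)) + 671/(9*(x + 4)) - 1951/(64*(x + 3)) + 159/(16*(x + 3)**2) + 7/(288*(x + 1)).
Integrate each term; A/(x−a) gives A·log|x−a|; A/(x−a)² gives −A/(x−a).

7*log(x + 1)/288 - 1951*log(x + 3)/64 + 671*log(x + 4)/9 - 1853*log(x + 5)/32 + 7955*log(x + 7)/576 - 159/(16*x + 48) + C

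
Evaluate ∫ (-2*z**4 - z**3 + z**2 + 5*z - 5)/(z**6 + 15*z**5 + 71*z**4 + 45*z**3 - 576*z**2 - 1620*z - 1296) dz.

-17*log(z - 3)/1134 + 7*log(z + 2)/8 + 637*log(z + 3)/54 - 457*log(z + 4)/28 + 2375*log(z + 6)/648 + 73/(9*z + 27) + C

Factor the denominator: (z - 3)*(z + 2)*(z + 3)**2*(z + 4)*(z + 6).
Partial-fraction decomposition: 2375/(648*(z + 6)) - 457/(28*(z + 4)) + 637/(54*(z + 3)) - 73/(9*(z + 3)**2) + 7/(8*(z + 2)) - 17/(1134*(z - 3)).
Integrate each term; A/(z−a) gives A·log|z−a|; A/(z−a)² gives −A/(z−a).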